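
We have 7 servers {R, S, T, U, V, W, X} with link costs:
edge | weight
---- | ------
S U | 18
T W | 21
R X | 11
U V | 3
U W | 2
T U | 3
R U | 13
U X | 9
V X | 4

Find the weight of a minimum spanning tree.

41

Prim's algorithm from T:
Step 1: cheapest edge leaving the tree is T U (3); add U.
Step 2: cheapest edge leaving the tree is U W (2); add W.
Step 3: cheapest edge leaving the tree is U V (3); add V.
Step 4: cheapest edge leaving the tree is V X (4); add X.
Step 5: cheapest edge leaving the tree is R X (11); add R.
Step 6: cheapest edge leaving the tree is S U (18); add S.
MST edges: T U, U W, U V, V X, R X, S U; total weight 3+2+3+4+11+18 = 41.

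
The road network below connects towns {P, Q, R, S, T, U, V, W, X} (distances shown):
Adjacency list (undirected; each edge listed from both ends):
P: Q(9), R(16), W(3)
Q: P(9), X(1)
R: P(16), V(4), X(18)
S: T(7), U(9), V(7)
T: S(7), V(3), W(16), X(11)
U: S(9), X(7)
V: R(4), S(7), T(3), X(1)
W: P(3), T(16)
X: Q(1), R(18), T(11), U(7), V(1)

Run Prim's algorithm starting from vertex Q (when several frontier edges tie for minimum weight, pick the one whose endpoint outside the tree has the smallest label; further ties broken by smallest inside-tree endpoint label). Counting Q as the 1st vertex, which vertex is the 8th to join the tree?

P

Prim, starting at Q.
Step 1: cheapest edge leaving the tree is Q X (1); add X.
Step 2: cheapest edge leaving the tree is V X (1); add V.
Step 3: cheapest edge leaving the tree is T V (3); add T.
Step 4: cheapest edge leaving the tree is R V (4); add R.
Step 5: cheapest edge leaving the tree is S T (7); add S.
Step 6: cheapest edge leaving the tree is U X (7); add U.
Step 7: cheapest edge leaving the tree is P Q (9); add P.
Step 8: cheapest edge leaving the tree is P W (3); add W.
Vertex order: Q, X, V, T, R, S, U, P, W. The 8th vertex is P.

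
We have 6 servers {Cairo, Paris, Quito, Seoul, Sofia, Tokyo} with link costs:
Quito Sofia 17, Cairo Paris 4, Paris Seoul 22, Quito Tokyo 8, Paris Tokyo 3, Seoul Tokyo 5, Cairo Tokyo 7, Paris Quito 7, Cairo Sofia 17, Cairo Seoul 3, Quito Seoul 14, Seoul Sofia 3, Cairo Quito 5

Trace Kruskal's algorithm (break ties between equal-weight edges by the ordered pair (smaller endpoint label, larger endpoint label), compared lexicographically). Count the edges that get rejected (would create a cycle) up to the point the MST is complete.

Kruskal's algorithm — process edges by increasing weight (ties by edge label):
Cairo Seoul (3): add. Components now {Cairo,Seoul} {Quito} {Tokyo} {Paris} {Sofia}
Paris Tokyo (3): add. Components now {Cairo,Seoul} {Quito} {Paris,Tokyo} {Sofia}
Seoul Sofia (3): add. Components now {Cairo,Seoul,Sofia} {Quito} {Paris,Tokyo}
Cairo Paris (4): add. Components now {Cairo,Paris,Seoul,Sofia,Tokyo} {Quito}
Cairo Quito (5): add. Components now {Cairo,Paris,Quito,Seoul,Sofia,Tokyo}
Edges rejected before the tree was complete: 0.

0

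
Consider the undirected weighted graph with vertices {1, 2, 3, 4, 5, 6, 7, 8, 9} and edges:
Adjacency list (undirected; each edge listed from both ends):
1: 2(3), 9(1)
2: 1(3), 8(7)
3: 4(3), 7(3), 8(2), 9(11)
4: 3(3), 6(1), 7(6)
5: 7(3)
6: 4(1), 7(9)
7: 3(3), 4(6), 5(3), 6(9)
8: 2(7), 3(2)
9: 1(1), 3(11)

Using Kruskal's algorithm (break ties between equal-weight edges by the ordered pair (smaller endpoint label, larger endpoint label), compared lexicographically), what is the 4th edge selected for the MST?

Sort edges by weight, then run Kruskal:
1—9 (1): add — endpoints in different components.
4—6 (1): add — endpoints in different components.
3—8 (2): add — endpoints in different components.
1—2 (3): add — endpoints in different components.
3—4 (3): add — endpoints in different components.
3—7 (3): add — endpoints in different components.
5—7 (3): add — endpoints in different components.
4—7 (6): skip — 4 and 7 already connected.
2—8 (7): add — endpoints in different components.
The 4th edge added is 1—2.

1-2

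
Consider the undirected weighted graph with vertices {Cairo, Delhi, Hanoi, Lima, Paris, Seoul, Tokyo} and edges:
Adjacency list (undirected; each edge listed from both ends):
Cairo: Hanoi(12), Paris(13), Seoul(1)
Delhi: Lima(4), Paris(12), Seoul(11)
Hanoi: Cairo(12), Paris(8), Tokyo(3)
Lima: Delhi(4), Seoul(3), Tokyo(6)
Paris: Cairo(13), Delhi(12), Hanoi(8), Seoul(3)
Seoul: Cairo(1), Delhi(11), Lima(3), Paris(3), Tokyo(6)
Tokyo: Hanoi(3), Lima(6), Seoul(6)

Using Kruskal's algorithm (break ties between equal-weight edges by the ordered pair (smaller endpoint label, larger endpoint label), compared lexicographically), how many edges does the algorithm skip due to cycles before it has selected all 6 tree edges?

Kruskal: consider edges lightest-first.
Cairo Seoul (1): add. Components now {Cairo,Seoul} {Delhi} {Lima} {Tokyo} {Paris} {Hanoi}
Hanoi Tokyo (3): add. Components now {Cairo,Seoul} {Delhi} {Lima} {Hanoi,Tokyo} {Paris}
Lima Seoul (3): add. Components now {Cairo,Lima,Seoul} {Delhi} {Hanoi,Tokyo} {Paris}
Paris Seoul (3): add. Components now {Cairo,Lima,Paris,Seoul} {Delhi} {Hanoi,Tokyo}
Delhi Lima (4): add. Components now {Cairo,Delhi,Lima,Paris,Seoul} {Hanoi,Tokyo}
Lima Tokyo (6): add. Components now {Cairo,Delhi,Hanoi,Lima,Paris,Seoul,Tokyo}
Edges rejected before the tree was complete: 0.

0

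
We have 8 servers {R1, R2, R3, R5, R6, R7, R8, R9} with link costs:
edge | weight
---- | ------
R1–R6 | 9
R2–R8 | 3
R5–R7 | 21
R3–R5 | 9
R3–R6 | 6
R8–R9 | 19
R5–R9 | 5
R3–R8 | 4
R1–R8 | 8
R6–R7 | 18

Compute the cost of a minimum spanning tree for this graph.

53

Sort edges by weight, then run Kruskal:
R2–R8 (3): add — endpoints in different components.
R3–R8 (4): add — endpoints in different components.
R5–R9 (5): add — endpoints in different components.
R3–R6 (6): add — endpoints in different components.
R1–R8 (8): add — endpoints in different components.
R1–R6 (9): skip — R1 and R6 already connected.
R3–R5 (9): add — endpoints in different components.
R6–R7 (18): add — endpoints in different components.
MST edges: R2–R8, R3–R8, R5–R9, R3–R6, R1–R8, R3–R5, R6–R7; total weight 3+4+5+6+8+9+18 = 53.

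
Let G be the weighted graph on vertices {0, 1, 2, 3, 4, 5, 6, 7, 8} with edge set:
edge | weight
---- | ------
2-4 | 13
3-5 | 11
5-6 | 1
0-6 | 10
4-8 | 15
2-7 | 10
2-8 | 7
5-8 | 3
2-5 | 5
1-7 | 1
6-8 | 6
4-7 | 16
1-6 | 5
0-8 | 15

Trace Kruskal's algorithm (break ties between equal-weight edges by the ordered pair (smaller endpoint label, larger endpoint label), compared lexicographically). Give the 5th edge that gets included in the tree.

Kruskal: consider edges lightest-first.
1-7 (1): add — endpoints in different components.
5-6 (1): add — endpoints in different components.
5-8 (3): add — endpoints in different components.
1-6 (5): add — endpoints in different components.
2-5 (5): add — endpoints in different components.
6-8 (6): skip — 6 and 8 already connected.
2-8 (7): skip — 2 and 8 already connected.
0-6 (10): add — endpoints in different components.
2-7 (10): skip — 2 and 7 already connected.
3-5 (11): add — endpoints in different components.
2-4 (13): add — endpoints in different components.
The 5th edge added is 2-5.

2-5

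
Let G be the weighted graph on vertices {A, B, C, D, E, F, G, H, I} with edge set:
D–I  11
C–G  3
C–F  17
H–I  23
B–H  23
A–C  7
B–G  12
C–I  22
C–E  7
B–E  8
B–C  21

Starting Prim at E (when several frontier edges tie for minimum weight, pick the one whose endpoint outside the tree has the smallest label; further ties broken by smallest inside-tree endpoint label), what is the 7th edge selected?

D-I

Grow the tree from E using Prim:
Step 1: frontier [C–E 7, B–E 8] → take C–E (7); add C.
Step 2: frontier [C–G 3, A–C 7, C–F 17, B–C 21, C–I 22, B–E 8] → take C–G (3); add G.
Step 3: frontier [A–C 7, C–F 17, B–C 21, C–I 22, B–E 8, B–G 12] → take A–C (7); add A.
Step 4: frontier [C–F 17, B–C 21, C–I 22, B–E 8, B–G 12] → take B–E (8); add B.
Step 5: frontier [B–H 23, C–F 17, C–I 22] → take C–F (17); add F.
Step 6: frontier [B–H 23, C–I 22] → take C–I (22); add I.
Step 7: frontier [B–H 23, D–I 11, H–I 23] → take D–I (11); add D.
Step 8: frontier [B–H 23, H–I 23] → take B–H (23); add H.
The 7th edge added is D–I.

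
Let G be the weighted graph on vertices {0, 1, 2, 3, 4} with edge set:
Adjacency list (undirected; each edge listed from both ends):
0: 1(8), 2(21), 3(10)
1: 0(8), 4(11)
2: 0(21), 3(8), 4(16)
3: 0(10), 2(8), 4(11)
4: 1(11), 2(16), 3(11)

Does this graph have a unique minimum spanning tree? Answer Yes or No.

Kruskal: consider edges lightest-first.
0-1 (8): add. Components now {0,1} {2} {3} {4}
2-3 (8): add. Components now {0,1} {2,3} {4}
0-3 (10): add. Components now {0,1,2,3} {4}
1-4 (11): add. Components now {0,1,2,3,4}
Non-tree edge 3-4 has weight 11, equal to the heaviest edge on its tree cycle — swapping gives another MST of the same weight. Not unique.

No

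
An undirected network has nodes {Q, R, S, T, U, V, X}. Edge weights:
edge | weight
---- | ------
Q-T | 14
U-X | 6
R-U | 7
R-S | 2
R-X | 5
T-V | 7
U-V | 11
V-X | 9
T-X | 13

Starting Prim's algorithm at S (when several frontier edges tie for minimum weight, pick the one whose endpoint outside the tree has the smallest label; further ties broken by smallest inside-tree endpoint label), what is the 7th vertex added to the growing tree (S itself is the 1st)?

Prim, starting at S.
Step 1: cheapest edge leaving the tree is R-S (2); add R.
Step 2: cheapest edge leaving the tree is R-X (5); add X.
Step 3: cheapest edge leaving the tree is U-X (6); add U.
Step 4: cheapest edge leaving the tree is V-X (9); add V.
Step 5: cheapest edge leaving the tree is T-V (7); add T.
Step 6: cheapest edge leaving the tree is Q-T (14); add Q.
Vertex order: S, R, X, U, V, T, Q. The 7th vertex is Q.

Q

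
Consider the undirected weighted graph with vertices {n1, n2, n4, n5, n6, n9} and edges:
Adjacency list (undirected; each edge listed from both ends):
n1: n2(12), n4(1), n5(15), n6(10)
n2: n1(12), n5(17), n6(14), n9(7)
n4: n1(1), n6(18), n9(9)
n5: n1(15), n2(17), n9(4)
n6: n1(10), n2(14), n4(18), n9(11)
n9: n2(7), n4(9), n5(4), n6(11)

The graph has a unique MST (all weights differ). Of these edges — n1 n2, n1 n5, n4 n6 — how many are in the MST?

0

Kruskal's algorithm — process edges by increasing weight (ties by edge label):
n1 n4 (1): add. Components now {n2} {n6} {n1,n4} {n5} {n9}
n5 n9 (4): add. Components now {n2} {n6} {n1,n4} {n5,n9}
n2 n9 (7): add. Components now {n2,n5,n9} {n6} {n1,n4}
n4 n9 (9): add. Components now {n1,n2,n4,n5,n9} {n6}
n1 n6 (10): add. Components now {n1,n2,n4,n5,n6,n9}
MST edge set: {n1 n4, n5 n9, n2 n9, n4 n9, n1 n6}.
Of the listed edges, {} are in the MST → 0.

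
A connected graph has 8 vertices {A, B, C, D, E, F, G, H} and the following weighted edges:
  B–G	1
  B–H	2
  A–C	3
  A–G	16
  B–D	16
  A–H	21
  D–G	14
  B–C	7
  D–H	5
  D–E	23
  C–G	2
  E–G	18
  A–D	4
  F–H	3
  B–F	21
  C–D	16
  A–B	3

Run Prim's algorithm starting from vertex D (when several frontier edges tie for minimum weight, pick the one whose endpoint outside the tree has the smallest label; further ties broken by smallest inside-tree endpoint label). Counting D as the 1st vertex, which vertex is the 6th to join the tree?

Prim's algorithm from D:
Step 1: cheapest edge leaving the tree is A–D (4); add A.
Step 2: cheapest edge leaving the tree is A–B (3); add B.
Step 3: cheapest edge leaving the tree is B–G (1); add G.
Step 4: cheapest edge leaving the tree is C–G (2); add C.
Step 5: cheapest edge leaving the tree is B–H (2); add H.
Step 6: cheapest edge leaving the tree is F–H (3); add F.
Step 7: cheapest edge leaving the tree is E–G (18); add E.
Vertex order: D, A, B, G, C, H, F, E. The 6th vertex is H.

H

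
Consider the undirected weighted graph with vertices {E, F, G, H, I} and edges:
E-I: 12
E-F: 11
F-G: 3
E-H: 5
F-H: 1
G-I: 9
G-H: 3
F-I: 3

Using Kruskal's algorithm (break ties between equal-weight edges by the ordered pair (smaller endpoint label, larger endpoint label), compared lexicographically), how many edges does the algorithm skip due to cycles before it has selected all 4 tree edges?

Sort edges by weight, then run Kruskal:
F-H (1): add — endpoints in different components.
F-G (3): add — endpoints in different components.
F-I (3): add — endpoints in different components.
G-H (3): skip — G and H already connected.
E-H (5): add — endpoints in different components.
Edges rejected before the tree was complete: 1.

1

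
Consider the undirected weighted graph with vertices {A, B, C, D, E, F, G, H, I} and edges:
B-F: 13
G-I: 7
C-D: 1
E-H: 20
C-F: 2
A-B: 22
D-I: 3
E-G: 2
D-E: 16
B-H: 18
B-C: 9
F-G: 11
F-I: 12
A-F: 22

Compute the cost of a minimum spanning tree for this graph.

Sort edges by weight, then run Kruskal:
C-D (1): add — endpoints in different components.
C-F (2): add — endpoints in different components.
E-G (2): add — endpoints in different components.
D-I (3): add — endpoints in different components.
G-I (7): add — endpoints in different components.
B-C (9): add — endpoints in different components.
F-G (11): skip — F and G already connected.
F-I (12): skip — F and I already connected.
B-F (13): skip — B and F already connected.
D-E (16): skip — D and E already connected.
B-H (18): add — endpoints in different components.
E-H (20): skip — E and H already connected.
A-B (22): add — endpoints in different components.
MST edges: C-D, C-F, E-G, D-I, G-I, B-C, B-H, A-B; total weight 1+2+2+3+7+9+18+22 = 64.

64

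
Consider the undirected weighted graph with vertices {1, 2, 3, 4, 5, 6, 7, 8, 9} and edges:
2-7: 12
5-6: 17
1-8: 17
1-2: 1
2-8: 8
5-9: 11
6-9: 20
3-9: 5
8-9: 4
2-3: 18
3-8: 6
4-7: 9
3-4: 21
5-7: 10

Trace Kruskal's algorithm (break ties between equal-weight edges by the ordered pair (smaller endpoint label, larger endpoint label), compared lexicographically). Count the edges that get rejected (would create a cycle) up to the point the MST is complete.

Kruskal: consider edges lightest-first.
1-2 (1): add — endpoints in different components.
8-9 (4): add — endpoints in different components.
3-9 (5): add — endpoints in different components.
3-8 (6): skip — 3 and 8 already connected.
2-8 (8): add — endpoints in different components.
4-7 (9): add — endpoints in different components.
5-7 (10): add — endpoints in different components.
5-9 (11): add — endpoints in different components.
2-7 (12): skip — 2 and 7 already connected.
1-8 (17): skip — 1 and 8 already connected.
5-6 (17): add — endpoints in different components.
Edges rejected before the tree was complete: 3.

3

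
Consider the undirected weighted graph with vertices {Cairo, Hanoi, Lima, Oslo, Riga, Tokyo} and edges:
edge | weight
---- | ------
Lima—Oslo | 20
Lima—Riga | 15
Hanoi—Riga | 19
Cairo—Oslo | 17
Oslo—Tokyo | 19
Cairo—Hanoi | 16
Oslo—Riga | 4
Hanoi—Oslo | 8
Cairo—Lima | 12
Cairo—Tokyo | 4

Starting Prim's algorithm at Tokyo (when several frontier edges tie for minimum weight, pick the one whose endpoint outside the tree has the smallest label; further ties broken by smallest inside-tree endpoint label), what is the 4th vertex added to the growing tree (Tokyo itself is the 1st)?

Riga

Prim's algorithm from Tokyo:
Step 1: frontier [Cairo—Tokyo 4, Oslo—Tokyo 19] → take Cairo—Tokyo (4); add Cairo.
Step 2: frontier [Cairo—Lima 12, Cairo—Hanoi 16, Cairo—Oslo 17, Oslo—Tokyo 19] → take Cairo—Lima (12); add Lima.
Step 3: frontier [Cairo—Hanoi 16, Cairo—Oslo 17, Lima—Riga 15, Lima—Oslo 20, Oslo—Tokyo 19] → take Lima—Riga (15); add Riga.
Step 4: frontier [Cairo—Hanoi 16, Cairo—Oslo 17, Lima—Oslo 20, Oslo—Riga 4, Hanoi—Riga 19, Oslo—Tokyo 19] → take Oslo—Riga (4); add Oslo.
Step 5: frontier [Cairo—Hanoi 16, Hanoi—Oslo 8, Hanoi—Riga 19] → take Hanoi—Oslo (8); add Hanoi.
Vertex order: Tokyo, Cairo, Lima, Riga, Oslo, Hanoi. The 4th vertex is Riga.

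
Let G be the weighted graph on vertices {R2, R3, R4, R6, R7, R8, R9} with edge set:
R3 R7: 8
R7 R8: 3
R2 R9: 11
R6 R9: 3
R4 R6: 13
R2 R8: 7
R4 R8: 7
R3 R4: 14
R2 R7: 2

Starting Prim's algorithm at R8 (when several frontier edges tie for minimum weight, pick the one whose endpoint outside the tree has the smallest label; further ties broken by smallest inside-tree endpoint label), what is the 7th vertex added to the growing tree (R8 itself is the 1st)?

Grow the tree from R8 using Prim:
Step 1: cheapest edge leaving the tree is R7 R8 (3); add R7.
Step 2: cheapest edge leaving the tree is R2 R7 (2); add R2.
Step 3: cheapest edge leaving the tree is R4 R8 (7); add R4.
Step 4: cheapest edge leaving the tree is R3 R7 (8); add R3.
Step 5: cheapest edge leaving the tree is R2 R9 (11); add R9.
Step 6: cheapest edge leaving the tree is R6 R9 (3); add R6.
Vertex order: R8, R7, R2, R4, R3, R9, R6. The 7th vertex is R6.

R6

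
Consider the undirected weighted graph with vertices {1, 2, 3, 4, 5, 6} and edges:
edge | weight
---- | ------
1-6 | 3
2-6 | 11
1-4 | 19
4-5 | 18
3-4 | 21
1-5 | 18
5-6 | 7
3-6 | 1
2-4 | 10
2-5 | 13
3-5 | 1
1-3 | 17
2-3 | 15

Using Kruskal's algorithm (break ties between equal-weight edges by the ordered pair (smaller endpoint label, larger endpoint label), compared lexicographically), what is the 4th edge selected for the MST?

2-4

Kruskal's algorithm — process edges by increasing weight (ties by edge label):
3-5 (1): add. Components now {1} {2} {3,5} {4} {6}
3-6 (1): add. Components now {1} {2} {3,5,6} {4}
1-6 (3): add. Components now {1,3,5,6} {2} {4}
5-6 (7): skip — 5 and 6 already connected.
2-4 (10): add. Components now {1,3,5,6} {2,4}
2-6 (11): add. Components now {1,2,3,4,5,6}
The 4th edge added is 2-4.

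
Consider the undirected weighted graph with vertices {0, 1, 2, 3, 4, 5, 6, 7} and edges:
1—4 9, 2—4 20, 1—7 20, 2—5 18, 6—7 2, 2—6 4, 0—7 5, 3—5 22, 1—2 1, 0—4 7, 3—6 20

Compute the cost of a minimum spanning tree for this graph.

57

Prim's algorithm from 4:
Step 1: frontier [0—4 7, 1—4 9, 2—4 20] → take 0—4 (7); add 0.
Step 2: frontier [0—7 5, 1—4 9, 2—4 20] → take 0—7 (5); add 7.
Step 3: frontier [1—4 9, 2—4 20, 6—7 2, 1—7 20] → take 6—7 (2); add 6.
Step 4: frontier [1—4 9, 2—4 20, 2—6 4, 3—6 20, 1—7 20] → take 2—6 (4); add 2.
Step 5: frontier [1—2 1, 2—5 18, 1—4 9, 3—6 20, 1—7 20] → take 1—2 (1); add 1.
Step 6: frontier [2—5 18, 3—6 20] → take 2—5 (18); add 5.
Step 7: frontier [3—5 22, 3—6 20] → take 3—6 (20); add 3.
MST edges: 0—4, 0—7, 6—7, 2—6, 1—2, 2—5, 3—6; total weight 7+5+2+4+1+18+20 = 57.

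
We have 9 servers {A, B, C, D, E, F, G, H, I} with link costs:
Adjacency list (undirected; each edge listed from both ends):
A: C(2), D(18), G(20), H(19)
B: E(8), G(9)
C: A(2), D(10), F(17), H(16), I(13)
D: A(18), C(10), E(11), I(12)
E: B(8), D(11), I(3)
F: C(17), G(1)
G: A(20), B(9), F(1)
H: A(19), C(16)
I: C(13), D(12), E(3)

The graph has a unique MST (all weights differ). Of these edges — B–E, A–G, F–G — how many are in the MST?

Kruskal's algorithm — process edges by increasing weight (ties by edge label):
F–G (1): add — endpoints in different components.
A–C (2): add — endpoints in different components.
E–I (3): add — endpoints in different components.
B–E (8): add — endpoints in different components.
B–G (9): add — endpoints in different components.
C–D (10): add — endpoints in different components.
D–E (11): add — endpoints in different components.
D–I (12): skip — D and I already connected.
C–I (13): skip — C and I already connected.
C–H (16): add — endpoints in different components.
MST edge set: {F–G, A–C, E–I, B–E, B–G, C–D, D–E, C–H}.
Of the listed edges, {B–E, F–G} are in the MST → 2.

2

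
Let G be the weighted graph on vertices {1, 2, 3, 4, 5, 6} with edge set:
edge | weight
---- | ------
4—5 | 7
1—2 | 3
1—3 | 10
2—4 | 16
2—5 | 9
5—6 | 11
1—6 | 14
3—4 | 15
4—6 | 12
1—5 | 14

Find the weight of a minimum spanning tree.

Kruskal: consider edges lightest-first.
1—2 (3): add. Components now {1,2} {3} {4} {5} {6}
4—5 (7): add. Components now {1,2} {3} {4,5} {6}
2—5 (9): add. Components now {1,2,4,5} {3} {6}
1—3 (10): add. Components now {1,2,3,4,5} {6}
5—6 (11): add. Components now {1,2,3,4,5,6}
MST edges: 1—2, 4—5, 2—5, 1—3, 5—6; total weight 3+7+9+10+11 = 40.

40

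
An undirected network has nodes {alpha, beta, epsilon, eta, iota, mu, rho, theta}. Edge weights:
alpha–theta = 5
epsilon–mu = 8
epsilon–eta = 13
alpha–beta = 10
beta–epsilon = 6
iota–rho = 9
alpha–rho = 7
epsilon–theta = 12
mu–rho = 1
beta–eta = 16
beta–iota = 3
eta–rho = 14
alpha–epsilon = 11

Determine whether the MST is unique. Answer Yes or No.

Yes

Kruskal: consider edges lightest-first.
mu–rho (1): add — endpoints in different components.
beta–iota (3): add — endpoints in different components.
alpha–theta (5): add — endpoints in different components.
beta–epsilon (6): add — endpoints in different components.
alpha–rho (7): add — endpoints in different components.
epsilon–mu (8): add — endpoints in different components.
iota–rho (9): skip — rho and iota already connected.
alpha–beta (10): skip — alpha and beta already connected.
alpha–epsilon (11): skip — epsilon and alpha already connected.
epsilon–theta (12): skip — theta and epsilon already connected.
epsilon–eta (13): add — endpoints in different components.
Every non-tree edge has weight strictly greater than the heaviest edge on the tree path between its endpoints, so the MST is unique.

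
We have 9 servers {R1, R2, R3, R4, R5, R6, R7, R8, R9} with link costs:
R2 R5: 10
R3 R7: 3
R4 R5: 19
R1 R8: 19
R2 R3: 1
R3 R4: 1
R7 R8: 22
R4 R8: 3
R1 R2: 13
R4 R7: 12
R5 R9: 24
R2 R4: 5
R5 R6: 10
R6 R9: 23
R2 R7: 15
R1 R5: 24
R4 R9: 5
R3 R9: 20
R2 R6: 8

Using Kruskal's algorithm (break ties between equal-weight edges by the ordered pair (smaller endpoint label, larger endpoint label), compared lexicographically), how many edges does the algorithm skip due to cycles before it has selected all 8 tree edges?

Kruskal: consider edges lightest-first.
R2 R3 (1): add — endpoints in different components.
R3 R4 (1): add — endpoints in different components.
R3 R7 (3): add — endpoints in different components.
R4 R8 (3): add — endpoints in different components.
R2 R4 (5): skip — R4 and R2 already connected.
R4 R9 (5): add — endpoints in different components.
R2 R6 (8): add — endpoints in different components.
R2 R5 (10): add — endpoints in different components.
R5 R6 (10): skip — R6 and R5 already connected.
R4 R7 (12): skip — R7 and R4 already connected.
R1 R2 (13): add — endpoints in different components.
Edges rejected before the tree was complete: 3.

3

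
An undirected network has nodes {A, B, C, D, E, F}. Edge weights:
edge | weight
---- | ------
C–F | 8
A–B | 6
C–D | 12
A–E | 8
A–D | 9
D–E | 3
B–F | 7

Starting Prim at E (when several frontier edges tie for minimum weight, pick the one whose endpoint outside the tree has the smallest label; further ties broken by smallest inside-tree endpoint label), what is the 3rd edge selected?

A-B

Prim, starting at E.
Step 1: frontier [D–E 3, A–E 8] → take D–E (3); add D.
Step 2: frontier [A–D 9, C–D 12, A–E 8] → take A–E (8); add A.
Step 3: frontier [A–B 6, C–D 12] → take A–B (6); add B.
Step 4: frontier [B–F 7, C–D 12] → take B–F (7); add F.
Step 5: frontier [C–D 12, C–F 8] → take C–F (8); add C.
The 3rd edge added is A–B.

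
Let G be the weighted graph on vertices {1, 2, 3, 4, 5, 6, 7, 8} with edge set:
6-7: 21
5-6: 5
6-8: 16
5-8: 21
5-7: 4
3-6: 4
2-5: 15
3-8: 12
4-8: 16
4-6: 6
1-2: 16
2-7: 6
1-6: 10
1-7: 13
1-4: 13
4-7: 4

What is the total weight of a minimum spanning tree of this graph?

45

Kruskal: consider edges lightest-first.
3-6 (4): add — endpoints in different components.
4-7 (4): add — endpoints in different components.
5-7 (4): add — endpoints in different components.
5-6 (5): add — endpoints in different components.
2-7 (6): add — endpoints in different components.
4-6 (6): skip — 4 and 6 already connected.
1-6 (10): add — endpoints in different components.
3-8 (12): add — endpoints in different components.
MST edges: 3-6, 4-7, 5-7, 5-6, 2-7, 1-6, 3-8; total weight 4+4+4+5+6+10+12 = 45.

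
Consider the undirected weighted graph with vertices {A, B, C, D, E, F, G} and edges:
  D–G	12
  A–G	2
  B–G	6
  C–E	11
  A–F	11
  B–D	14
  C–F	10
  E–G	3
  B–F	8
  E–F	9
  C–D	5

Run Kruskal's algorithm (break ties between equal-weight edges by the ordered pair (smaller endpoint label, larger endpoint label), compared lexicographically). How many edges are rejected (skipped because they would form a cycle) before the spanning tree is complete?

1

Kruskal's algorithm — process edges by increasing weight (ties by edge label):
A–G (2): add. Components now {A,G} {B} {C} {D} {E} {F}
E–G (3): add. Components now {A,E,G} {B} {C} {D} {F}
C–D (5): add. Components now {A,E,G} {B} {C,D} {F}
B–G (6): add. Components now {A,B,E,G} {C,D} {F}
B–F (8): add. Components now {A,B,E,F,G} {C,D}
E–F (9): skip — E and F already connected.
C–F (10): add. Components now {A,B,C,D,E,F,G}
Edges rejected before the tree was complete: 1.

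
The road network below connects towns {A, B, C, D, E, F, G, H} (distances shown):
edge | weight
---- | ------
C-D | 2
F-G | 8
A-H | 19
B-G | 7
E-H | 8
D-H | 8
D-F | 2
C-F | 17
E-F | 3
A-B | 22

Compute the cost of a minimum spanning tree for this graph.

Prim's algorithm from A:
Step 1: cheapest edge leaving the tree is A-H (19); add H.
Step 2: cheapest edge leaving the tree is D-H (8); add D.
Step 3: cheapest edge leaving the tree is C-D (2); add C.
Step 4: cheapest edge leaving the tree is D-F (2); add F.
Step 5: cheapest edge leaving the tree is E-F (3); add E.
Step 6: cheapest edge leaving the tree is F-G (8); add G.
Step 7: cheapest edge leaving the tree is B-G (7); add B.
MST edges: A-H, D-H, C-D, D-F, E-F, F-G, B-G; total weight 19+8+2+2+3+8+7 = 49.

49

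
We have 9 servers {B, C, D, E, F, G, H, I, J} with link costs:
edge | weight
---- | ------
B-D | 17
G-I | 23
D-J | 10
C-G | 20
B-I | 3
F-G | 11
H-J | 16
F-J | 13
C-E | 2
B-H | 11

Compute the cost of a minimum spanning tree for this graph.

Kruskal: consider edges lightest-first.
C-E (2): add — endpoints in different components.
B-I (3): add — endpoints in different components.
D-J (10): add — endpoints in different components.
B-H (11): add — endpoints in different components.
F-G (11): add — endpoints in different components.
F-J (13): add — endpoints in different components.
H-J (16): add — endpoints in different components.
B-D (17): skip — B and D already connected.
C-G (20): add — endpoints in different components.
MST edges: C-E, B-I, D-J, B-H, F-G, F-J, H-J, C-G; total weight 2+3+10+11+11+13+16+20 = 86.

86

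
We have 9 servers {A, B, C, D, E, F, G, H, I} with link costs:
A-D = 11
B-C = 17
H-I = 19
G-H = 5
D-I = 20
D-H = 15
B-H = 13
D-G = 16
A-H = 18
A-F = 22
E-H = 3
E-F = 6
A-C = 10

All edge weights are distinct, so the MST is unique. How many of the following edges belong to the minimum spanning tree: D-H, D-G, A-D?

Sort edges by weight, then run Kruskal:
E-H (3): add — endpoints in different components.
G-H (5): add — endpoints in different components.
E-F (6): add — endpoints in different components.
A-C (10): add — endpoints in different components.
A-D (11): add — endpoints in different components.
B-H (13): add — endpoints in different components.
D-H (15): add — endpoints in different components.
D-G (16): skip — D and G already connected.
B-C (17): skip — B and C already connected.
A-H (18): skip — A and H already connected.
H-I (19): add — endpoints in different components.
MST edge set: {E-H, G-H, E-F, A-C, A-D, B-H, D-H, H-I}.
Of the listed edges, {D-H, A-D} are in the MST → 2.

2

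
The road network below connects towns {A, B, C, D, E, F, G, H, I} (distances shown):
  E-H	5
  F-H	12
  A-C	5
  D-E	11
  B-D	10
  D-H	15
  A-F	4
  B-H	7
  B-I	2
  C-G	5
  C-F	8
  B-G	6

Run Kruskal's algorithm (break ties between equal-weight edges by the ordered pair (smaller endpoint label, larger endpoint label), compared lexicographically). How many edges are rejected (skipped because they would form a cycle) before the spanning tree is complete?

1

Kruskal's algorithm — process edges by increasing weight (ties by edge label):
B-I (2): add — endpoints in different components.
A-F (4): add — endpoints in different components.
A-C (5): add — endpoints in different components.
C-G (5): add — endpoints in different components.
E-H (5): add — endpoints in different components.
B-G (6): add — endpoints in different components.
B-H (7): add — endpoints in different components.
C-F (8): skip — C and F already connected.
B-D (10): add — endpoints in different components.
Edges rejected before the tree was complete: 1.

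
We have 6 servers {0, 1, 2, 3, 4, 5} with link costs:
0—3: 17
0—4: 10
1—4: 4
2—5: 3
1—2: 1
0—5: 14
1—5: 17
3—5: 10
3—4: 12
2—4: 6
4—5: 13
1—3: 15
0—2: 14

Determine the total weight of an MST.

28

Sort edges by weight, then run Kruskal:
1—2 (1): add — endpoints in different components.
2—5 (3): add — endpoints in different components.
1—4 (4): add — endpoints in different components.
2—4 (6): skip — 2 and 4 already connected.
0—4 (10): add — endpoints in different components.
3—5 (10): add — endpoints in different components.
MST edges: 1—2, 2—5, 1—4, 0—4, 3—5; total weight 1+3+4+10+10 = 28.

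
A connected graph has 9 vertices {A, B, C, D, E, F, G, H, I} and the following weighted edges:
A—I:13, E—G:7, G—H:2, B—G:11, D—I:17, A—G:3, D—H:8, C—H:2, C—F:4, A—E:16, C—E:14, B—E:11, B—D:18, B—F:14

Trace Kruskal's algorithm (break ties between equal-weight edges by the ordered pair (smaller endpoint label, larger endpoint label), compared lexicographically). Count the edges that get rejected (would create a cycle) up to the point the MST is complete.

1

Kruskal: consider edges lightest-first.
C—H (2): add — endpoints in different components.
G—H (2): add — endpoints in different components.
A—G (3): add — endpoints in different components.
C—F (4): add — endpoints in different components.
E—G (7): add — endpoints in different components.
D—H (8): add — endpoints in different components.
B—E (11): add — endpoints in different components.
B—G (11): skip — B and G already connected.
A—I (13): add — endpoints in different components.
Edges rejected before the tree was complete: 1.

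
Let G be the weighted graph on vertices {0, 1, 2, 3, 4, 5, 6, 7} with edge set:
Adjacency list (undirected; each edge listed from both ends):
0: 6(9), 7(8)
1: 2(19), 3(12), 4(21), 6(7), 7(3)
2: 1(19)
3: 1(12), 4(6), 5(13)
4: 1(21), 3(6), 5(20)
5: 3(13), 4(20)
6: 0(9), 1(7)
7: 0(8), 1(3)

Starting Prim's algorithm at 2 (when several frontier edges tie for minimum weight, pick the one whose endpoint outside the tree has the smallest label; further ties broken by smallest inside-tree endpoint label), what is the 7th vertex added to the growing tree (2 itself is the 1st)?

4

Grow the tree from 2 using Prim:
Step 1: frontier [1-2 19] → take 1-2 (19); add 1.
Step 2: frontier [1-7 3, 1-6 7, 1-3 12, 1-4 21] → take 1-7 (3); add 7.
Step 3: frontier [1-6 7, 1-3 12, 1-4 21, 0-7 8] → take 1-6 (7); add 6.
Step 4: frontier [1-3 12, 1-4 21, 0-6 9, 0-7 8] → take 0-7 (8); add 0.
Step 5: frontier [1-3 12, 1-4 21] → take 1-3 (12); add 3.
Step 6: frontier [1-4 21, 3-4 6, 3-5 13] → take 3-4 (6); add 4.
Step 7: frontier [3-5 13, 4-5 20] → take 3-5 (13); add 5.
Vertex order: 2, 1, 7, 6, 0, 3, 4, 5. The 7th vertex is 4.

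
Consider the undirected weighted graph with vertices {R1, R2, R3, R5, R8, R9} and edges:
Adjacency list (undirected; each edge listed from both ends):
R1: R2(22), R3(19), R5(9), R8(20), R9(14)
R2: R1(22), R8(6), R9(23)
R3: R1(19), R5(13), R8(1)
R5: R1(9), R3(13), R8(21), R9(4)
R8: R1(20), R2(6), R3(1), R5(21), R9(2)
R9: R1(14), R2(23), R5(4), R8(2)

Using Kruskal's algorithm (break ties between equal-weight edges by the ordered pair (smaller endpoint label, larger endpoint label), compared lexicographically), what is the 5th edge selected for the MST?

Kruskal's algorithm — process edges by increasing weight (ties by edge label):
R3–R8 (1): add. Components now {R3,R8} {R5} {R2} {R9} {R1}
R8–R9 (2): add. Components now {R3,R8,R9} {R5} {R2} {R1}
R5–R9 (4): add. Components now {R3,R5,R8,R9} {R2} {R1}
R2–R8 (6): add. Components now {R2,R3,R5,R8,R9} {R1}
R1–R5 (9): add. Components now {R1,R2,R3,R5,R8,R9}
The 5th edge added is R1–R5.

R1-R5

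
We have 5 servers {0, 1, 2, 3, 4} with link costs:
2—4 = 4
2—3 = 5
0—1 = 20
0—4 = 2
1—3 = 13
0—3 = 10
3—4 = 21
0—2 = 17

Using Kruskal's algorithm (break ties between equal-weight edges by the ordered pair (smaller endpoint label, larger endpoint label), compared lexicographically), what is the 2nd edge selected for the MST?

2-4

Kruskal's algorithm — process edges by increasing weight (ties by edge label):
0—4 (2): add. Components now {0,4} {1} {2} {3}
2—4 (4): add. Components now {0,2,4} {1} {3}
2—3 (5): add. Components now {0,2,3,4} {1}
0—3 (10): skip — 0 and 3 already connected.
1—3 (13): add. Components now {0,1,2,3,4}
The 2nd edge added is 2—4.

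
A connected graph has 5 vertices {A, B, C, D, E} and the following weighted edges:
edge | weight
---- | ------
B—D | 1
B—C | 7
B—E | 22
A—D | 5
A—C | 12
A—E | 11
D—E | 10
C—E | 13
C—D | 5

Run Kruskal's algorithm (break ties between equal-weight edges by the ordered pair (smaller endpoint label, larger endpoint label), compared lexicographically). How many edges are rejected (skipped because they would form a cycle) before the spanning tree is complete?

Sort edges by weight, then run Kruskal:
B—D (1): add. Components now {A} {B,D} {C} {E}
A—D (5): add. Components now {A,B,D} {C} {E}
C—D (5): add. Components now {A,B,C,D} {E}
B—C (7): skip — B and C already connected.
D—E (10): add. Components now {A,B,C,D,E}
Edges rejected before the tree was complete: 1.

1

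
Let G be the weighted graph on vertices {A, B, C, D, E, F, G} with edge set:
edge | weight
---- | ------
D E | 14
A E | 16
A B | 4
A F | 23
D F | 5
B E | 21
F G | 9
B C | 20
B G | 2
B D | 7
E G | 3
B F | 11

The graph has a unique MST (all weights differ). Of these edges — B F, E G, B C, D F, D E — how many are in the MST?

3

Kruskal: consider edges lightest-first.
B G (2): add — endpoints in different components.
E G (3): add — endpoints in different components.
A B (4): add — endpoints in different components.
D F (5): add — endpoints in different components.
B D (7): add — endpoints in different components.
F G (9): skip — F and G already connected.
B F (11): skip — B and F already connected.
D E (14): skip — D and E already connected.
A E (16): skip — A and E already connected.
B C (20): add — endpoints in different components.
MST edge set: {B G, E G, A B, D F, B D, B C}.
Of the listed edges, {E G, B C, D F} are in the MST → 3.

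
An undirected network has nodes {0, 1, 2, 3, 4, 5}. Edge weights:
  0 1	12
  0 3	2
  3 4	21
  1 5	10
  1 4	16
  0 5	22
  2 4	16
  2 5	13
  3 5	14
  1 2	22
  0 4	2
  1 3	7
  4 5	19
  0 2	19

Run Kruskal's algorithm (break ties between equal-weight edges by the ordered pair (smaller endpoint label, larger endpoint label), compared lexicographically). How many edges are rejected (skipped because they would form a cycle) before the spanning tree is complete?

1

Kruskal: consider edges lightest-first.
0 3 (2): add — endpoints in different components.
0 4 (2): add — endpoints in different components.
1 3 (7): add — endpoints in different components.
1 5 (10): add — endpoints in different components.
0 1 (12): skip — 0 and 1 already connected.
2 5 (13): add — endpoints in different components.
Edges rejected before the tree was complete: 1.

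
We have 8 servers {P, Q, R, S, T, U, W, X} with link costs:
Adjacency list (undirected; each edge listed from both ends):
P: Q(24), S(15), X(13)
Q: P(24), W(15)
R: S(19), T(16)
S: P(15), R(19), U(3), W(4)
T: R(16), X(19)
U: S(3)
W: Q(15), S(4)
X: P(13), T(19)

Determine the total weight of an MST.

Grow the tree from W using Prim:
Step 1: cheapest edge leaving the tree is S-W (4); add S.
Step 2: cheapest edge leaving the tree is S-U (3); add U.
Step 3: cheapest edge leaving the tree is P-S (15); add P.
Step 4: cheapest edge leaving the tree is P-X (13); add X.
Step 5: cheapest edge leaving the tree is Q-W (15); add Q.
Step 6: cheapest edge leaving the tree is R-S (19); add R.
Step 7: cheapest edge leaving the tree is R-T (16); add T.
MST edges: S-W, S-U, P-S, P-X, Q-W, R-S, R-T; total weight 4+3+15+13+15+19+16 = 85.

85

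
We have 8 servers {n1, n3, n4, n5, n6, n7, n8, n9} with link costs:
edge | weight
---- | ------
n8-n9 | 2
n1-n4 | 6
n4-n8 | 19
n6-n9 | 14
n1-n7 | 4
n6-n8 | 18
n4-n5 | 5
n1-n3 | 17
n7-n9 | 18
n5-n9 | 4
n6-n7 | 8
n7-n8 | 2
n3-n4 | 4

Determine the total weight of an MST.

29

Grow the tree from n9 using Prim:
Step 1: cheapest edge leaving the tree is n8-n9 (2); add n8.
Step 2: cheapest edge leaving the tree is n7-n8 (2); add n7.
Step 3: cheapest edge leaving the tree is n1-n7 (4); add n1.
Step 4: cheapest edge leaving the tree is n5-n9 (4); add n5.
Step 5: cheapest edge leaving the tree is n4-n5 (5); add n4.
Step 6: cheapest edge leaving the tree is n3-n4 (4); add n3.
Step 7: cheapest edge leaving the tree is n6-n7 (8); add n6.
MST edges: n8-n9, n7-n8, n1-n7, n5-n9, n4-n5, n3-n4, n6-n7; total weight 2+2+4+4+5+4+8 = 29.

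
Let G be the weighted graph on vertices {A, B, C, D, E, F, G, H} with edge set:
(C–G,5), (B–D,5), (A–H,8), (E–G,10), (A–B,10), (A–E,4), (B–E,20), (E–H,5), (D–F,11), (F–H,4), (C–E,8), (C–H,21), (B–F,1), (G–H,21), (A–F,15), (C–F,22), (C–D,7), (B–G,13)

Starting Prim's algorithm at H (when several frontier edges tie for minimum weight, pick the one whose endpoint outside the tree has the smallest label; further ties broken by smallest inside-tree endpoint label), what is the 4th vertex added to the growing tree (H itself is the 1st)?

Prim, starting at H.
Step 1: cheapest edge leaving the tree is F–H (4); add F.
Step 2: cheapest edge leaving the tree is B–F (1); add B.
Step 3: cheapest edge leaving the tree is B–D (5); add D.
Step 4: cheapest edge leaving the tree is E–H (5); add E.
Step 5: cheapest edge leaving the tree is A–E (4); add A.
Step 6: cheapest edge leaving the tree is C–D (7); add C.
Step 7: cheapest edge leaving the tree is C–G (5); add G.
Vertex order: H, F, B, D, E, A, C, G. The 4th vertex is D.

D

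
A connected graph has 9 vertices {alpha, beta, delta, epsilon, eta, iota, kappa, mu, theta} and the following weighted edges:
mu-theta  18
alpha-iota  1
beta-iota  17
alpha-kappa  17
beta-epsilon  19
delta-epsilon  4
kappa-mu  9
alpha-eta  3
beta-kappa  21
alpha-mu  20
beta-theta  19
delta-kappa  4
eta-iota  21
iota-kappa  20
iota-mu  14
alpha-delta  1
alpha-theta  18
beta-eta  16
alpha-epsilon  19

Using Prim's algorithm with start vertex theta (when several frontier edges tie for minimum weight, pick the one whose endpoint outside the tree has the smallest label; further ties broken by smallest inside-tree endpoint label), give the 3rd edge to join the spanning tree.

Grow the tree from theta using Prim:
Step 1: cheapest edge leaving the tree is alpha-theta (18); add alpha.
Step 2: cheapest edge leaving the tree is alpha-delta (1); add delta.
Step 3: cheapest edge leaving the tree is alpha-iota (1); add iota.
Step 4: cheapest edge leaving the tree is alpha-eta (3); add eta.
Step 5: cheapest edge leaving the tree is delta-epsilon (4); add epsilon.
Step 6: cheapest edge leaving the tree is delta-kappa (4); add kappa.
Step 7: cheapest edge leaving the tree is kappa-mu (9); add mu.
Step 8: cheapest edge leaving the tree is beta-eta (16); add beta.
The 3rd edge added is alpha-iota.

alpha-iota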